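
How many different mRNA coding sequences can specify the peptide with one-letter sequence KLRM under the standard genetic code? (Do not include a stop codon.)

Lys: 2 codons.
Leu: 6 codons.
Arg: 6 codons.
Met: 1 codon.
2 × 6 × 6 × 1 = 72.

72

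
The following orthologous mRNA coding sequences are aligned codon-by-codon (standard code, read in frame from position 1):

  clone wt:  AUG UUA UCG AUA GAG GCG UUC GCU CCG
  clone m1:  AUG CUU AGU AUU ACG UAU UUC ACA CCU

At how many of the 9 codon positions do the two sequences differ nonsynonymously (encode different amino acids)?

3

Codon 1: AUG Met / AUG Met — identical.
Codon 2: UUA Leu / CUU Leu — synonymous.
Codon 3: UCG Ser / AGU Ser — synonymous.
Codon 4: AUA Ile / AUU Ile — synonymous.
Codon 5: GAG Glu / ACG Thr — nonsynonymous.
Codon 6: GCG Ala / UAU Tyr — nonsynonymous.
Codon 7: UUC Phe / UUC Phe — identical.
Codon 8: GCU Ala / ACA Thr — nonsynonymous.
Codon 9: CCG Pro / CCU Pro — synonymous.
Nonsynonymous differences: 3.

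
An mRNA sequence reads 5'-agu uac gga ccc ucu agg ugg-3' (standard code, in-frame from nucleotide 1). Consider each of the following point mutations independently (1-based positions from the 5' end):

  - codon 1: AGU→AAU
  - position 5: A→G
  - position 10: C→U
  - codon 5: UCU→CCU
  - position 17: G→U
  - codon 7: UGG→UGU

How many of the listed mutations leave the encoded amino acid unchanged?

0

Codon 1: AGU (Ser) → AAU (Asn) — missense.
Codon 2: UAC (Tyr) → UGC (Cys) — missense.
Codon 4: CCC (Pro) → UCC (Ser) — missense.
Codon 5: UCU (Ser) → CCU (Pro) — missense.
Codon 6: AGG (Arg) → AUG (Met) — missense.
Codon 7: UGG (Trp) → UGU (Cys) — missense.
Synonymous: 0 of 6.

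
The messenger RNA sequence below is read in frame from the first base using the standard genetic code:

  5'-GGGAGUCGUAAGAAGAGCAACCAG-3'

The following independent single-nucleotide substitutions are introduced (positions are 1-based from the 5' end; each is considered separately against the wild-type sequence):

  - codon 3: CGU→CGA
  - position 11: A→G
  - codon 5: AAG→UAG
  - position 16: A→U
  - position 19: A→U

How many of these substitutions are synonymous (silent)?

1

Codon 3: CGU (Arg) → CGA (Arg) — synonymous.
Codon 4: AAG (Lys) → AGG (Arg) — missense.
Codon 5: AAG (Lys) → UAG (Stop) — nonsense.
Codon 6: AGC (Ser) → UGC (Cys) — missense.
Codon 7: AAC (Asn) → UAC (Tyr) — missense.
Synonymous: 1 of 5.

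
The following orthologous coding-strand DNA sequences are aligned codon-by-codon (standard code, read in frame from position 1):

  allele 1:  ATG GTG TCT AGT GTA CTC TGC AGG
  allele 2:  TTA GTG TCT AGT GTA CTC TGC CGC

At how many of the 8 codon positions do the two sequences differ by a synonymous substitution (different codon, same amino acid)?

Codon 1: ATG Met / TTA Leu — nonsynonymous.
Codon 2: GTG Val / GTG Val — identical.
Codon 3: TCT Ser / TCT Ser — identical.
Codon 4: AGT Ser / AGT Ser — identical.
Codon 5: GTA Val / GTA Val — identical.
Codon 6: CTC Leu / CTC Leu — identical.
Codon 7: TGC Cys / TGC Cys — identical.
Codon 8: AGG Arg / CGC Arg — synonymous.
Synonymous differences: 1.

1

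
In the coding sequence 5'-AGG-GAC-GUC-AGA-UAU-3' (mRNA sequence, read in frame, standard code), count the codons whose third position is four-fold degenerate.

Codon 1 AGG (Arg): third position 2-fold.
Codon 2 GAC (Asp): third position 2-fold.
Codon 3 GUC (Val): third position 4-fold.
Codon 4 AGA (Arg): third position 2-fold.
Codon 5 UAU (Tyr): third position 2-fold.
Four-fold degenerate third positions: 1.

1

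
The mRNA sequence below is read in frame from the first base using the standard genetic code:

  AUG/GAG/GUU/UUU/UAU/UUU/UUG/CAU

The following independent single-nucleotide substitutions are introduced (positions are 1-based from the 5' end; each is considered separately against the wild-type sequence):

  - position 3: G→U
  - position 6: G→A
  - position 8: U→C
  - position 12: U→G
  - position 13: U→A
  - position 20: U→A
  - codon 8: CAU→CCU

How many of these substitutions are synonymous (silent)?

Codon 1: AUG (Met) → AUU (Ile) — missense.
Codon 2: GAG (Glu) → GAA (Glu) — synonymous.
Codon 3: GUU (Val) → GCU (Ala) — missense.
Codon 4: UUU (Phe) → UUG (Leu) — missense.
Codon 5: UAU (Tyr) → AAU (Asn) — missense.
Codon 7: UUG (Leu) → UAG (Stop) — nonsense.
Codon 8: CAU (His) → CCU (Pro) — missense.
Synonymous: 1 of 7.

1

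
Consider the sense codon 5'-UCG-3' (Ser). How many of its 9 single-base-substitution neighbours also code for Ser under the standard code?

3

Position 1: none → 0 synonymous.
Position 2: none → 0 synonymous.
Position 3: UCU, UCC, UCA → 3 synonymous.
Total: 0 + 0 + 3 = 3.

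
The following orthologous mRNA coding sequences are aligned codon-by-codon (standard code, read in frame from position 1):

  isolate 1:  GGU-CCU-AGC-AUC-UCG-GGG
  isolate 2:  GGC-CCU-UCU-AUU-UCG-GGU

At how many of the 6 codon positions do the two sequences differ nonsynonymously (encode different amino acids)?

Codon 1: GGU Gly / GGC Gly — synonymous.
Codon 2: CCU Pro / CCU Pro — identical.
Codon 3: AGC Ser / UCU Ser — synonymous.
Codon 4: AUC Ile / AUU Ile — synonymous.
Codon 5: UCG Ser / UCG Ser — identical.
Codon 6: GGG Gly / GGU Gly — synonymous.
Nonsynonymous differences: 0.

0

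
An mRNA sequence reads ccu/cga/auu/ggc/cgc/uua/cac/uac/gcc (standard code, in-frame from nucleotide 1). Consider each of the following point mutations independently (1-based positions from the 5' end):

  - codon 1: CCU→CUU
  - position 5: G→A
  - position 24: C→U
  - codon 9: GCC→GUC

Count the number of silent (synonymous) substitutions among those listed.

Codon 1: CCU (Pro) → CUU (Leu) — missense.
Codon 2: CGA (Arg) → CAA (Gln) — missense.
Codon 8: UAC (Tyr) → UAU (Tyr) — synonymous.
Codon 9: GCC (Ala) → GUC (Val) — missense.
Synonymous: 1 of 4.

1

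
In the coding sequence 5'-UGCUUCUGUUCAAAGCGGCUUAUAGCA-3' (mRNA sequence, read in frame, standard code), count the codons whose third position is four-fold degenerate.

Codon 1 UGC (Cys): third position 2-fold.
Codon 2 UUC (Phe): third position 2-fold.
Codon 3 UGU (Cys): third position 2-fold.
Codon 4 UCA (Ser): third position 4-fold.
Codon 5 AAG (Lys): third position 2-fold.
Codon 6 CGG (Arg): third position 4-fold.
Codon 7 CUU (Leu): third position 4-fold.
Codon 8 AUA (Ile): third position 3-fold.
Codon 9 GCA (Ala): third position 4-fold.
Four-fold degenerate third positions: 4.

4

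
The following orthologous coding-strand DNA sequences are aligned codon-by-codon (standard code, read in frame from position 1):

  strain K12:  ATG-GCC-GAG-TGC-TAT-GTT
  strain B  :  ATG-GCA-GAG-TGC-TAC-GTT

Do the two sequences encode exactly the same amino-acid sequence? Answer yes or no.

Codon 1: ATG Met / ATG Met — identical.
Codon 2: GCC Ala / GCA Ala — synonymous.
Codon 3: GAG Glu / GAG Glu — identical.
Codon 4: TGC Cys / TGC Cys — identical.
Codon 5: TAT Tyr / TAC Tyr — synonymous.
Codon 6: GTT Val / GTT Val — identical.
Nonsynonymous differences: 0 → same protein.

yes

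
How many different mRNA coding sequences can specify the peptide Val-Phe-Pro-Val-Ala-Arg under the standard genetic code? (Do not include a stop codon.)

Val: 4 codons.
Phe: 2 codons.
Pro: 4 codons.
Val: 4 codons.
Ala: 4 codons.
Arg: 6 codons.
4 × 2 × 4 × 4 × 4 × 6 = 3072.

3072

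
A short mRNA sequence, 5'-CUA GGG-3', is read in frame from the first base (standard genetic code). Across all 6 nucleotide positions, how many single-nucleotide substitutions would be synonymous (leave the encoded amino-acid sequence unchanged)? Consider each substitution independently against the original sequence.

7

Codon 1 (CUA, Leu): 4 synonymous substitutions.
Codon 2 (GGG, Gly): 3 synonymous substitutions.
Total: 4 + 3 = 7.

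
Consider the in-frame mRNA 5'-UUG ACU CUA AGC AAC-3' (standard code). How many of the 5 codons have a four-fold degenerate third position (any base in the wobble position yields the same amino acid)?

Codon 1 UUG (Leu): third position 2-fold.
Codon 2 ACU (Thr): third position 4-fold.
Codon 3 CUA (Leu): third position 4-fold.
Codon 4 AGC (Ser): third position 2-fold.
Codon 5 AAC (Asn): third position 2-fold.
Four-fold degenerate third positions: 2.

2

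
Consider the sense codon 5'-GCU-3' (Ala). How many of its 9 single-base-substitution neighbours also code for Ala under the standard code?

3

Position 1: none → 0 synonymous.
Position 2: none → 0 synonymous.
Position 3: GCC, GCA, GCG → 3 synonymous.
Total: 0 + 0 + 3 = 3.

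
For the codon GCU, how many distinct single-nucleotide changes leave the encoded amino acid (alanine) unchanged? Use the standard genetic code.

Position 1: none → 0 synonymous.
Position 2: none → 0 synonymous.
Position 3: GCC, GCA, GCG → 3 synonymous.
Total: 0 + 0 + 3 = 3.

3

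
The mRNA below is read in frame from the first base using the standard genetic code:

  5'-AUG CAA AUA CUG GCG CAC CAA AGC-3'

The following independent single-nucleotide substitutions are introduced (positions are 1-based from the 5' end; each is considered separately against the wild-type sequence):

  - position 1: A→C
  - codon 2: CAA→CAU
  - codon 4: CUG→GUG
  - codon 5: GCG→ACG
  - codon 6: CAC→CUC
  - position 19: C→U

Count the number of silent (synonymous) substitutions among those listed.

0

Codon 1: AUG (Met) → CUG (Leu) — missense.
Codon 2: CAA (Gln) → CAU (His) — missense.
Codon 4: CUG (Leu) → GUG (Val) — missense.
Codon 5: GCG (Ala) → ACG (Thr) — missense.
Codon 6: CAC (His) → CUC (Leu) — missense.
Codon 7: CAA (Gln) → UAA (Stop) — nonsense.
Synonymous: 0 of 6.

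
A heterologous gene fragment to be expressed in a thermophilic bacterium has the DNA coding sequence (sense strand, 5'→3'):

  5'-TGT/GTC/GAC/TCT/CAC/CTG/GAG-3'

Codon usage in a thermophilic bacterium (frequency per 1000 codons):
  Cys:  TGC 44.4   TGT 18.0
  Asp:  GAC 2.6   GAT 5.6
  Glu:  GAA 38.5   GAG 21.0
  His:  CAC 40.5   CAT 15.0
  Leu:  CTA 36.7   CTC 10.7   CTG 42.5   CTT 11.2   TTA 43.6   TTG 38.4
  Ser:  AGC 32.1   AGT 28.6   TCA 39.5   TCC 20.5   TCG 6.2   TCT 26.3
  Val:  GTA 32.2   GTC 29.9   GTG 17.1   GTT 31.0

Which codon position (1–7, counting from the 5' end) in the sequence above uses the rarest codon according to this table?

3

Codon 1 TGT (Cys): 18.0 per 1000.
Codon 2 GTC (Val): 29.9 per 1000.
Codon 3 GAC (Asp): 2.6 per 1000.
Codon 4 TCT (Ser): 26.3 per 1000.
Codon 5 CAC (His): 40.5 per 1000.
Codon 6 CTG (Leu): 42.5 per 1000.
Codon 7 GAG (Glu): 21.0 per 1000.
Lowest frequency is 2.6 at codon 3.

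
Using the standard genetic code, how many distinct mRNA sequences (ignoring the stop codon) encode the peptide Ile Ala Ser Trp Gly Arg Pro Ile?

Ile: 3 codons.
Ala: 4 codons.
Ser: 6 codons.
Trp: 1 codon.
Gly: 4 codons.
Arg: 6 codons.
Pro: 4 codons.
Ile: 3 codons.
3 × 4 × 6 × 1 × 4 × 6 × 4 × 3 = 20736.

20736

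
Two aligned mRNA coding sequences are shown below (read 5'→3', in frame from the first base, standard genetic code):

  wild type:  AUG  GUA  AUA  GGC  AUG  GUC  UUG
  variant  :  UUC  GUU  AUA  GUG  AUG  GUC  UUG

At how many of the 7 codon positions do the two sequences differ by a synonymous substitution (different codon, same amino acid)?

Codon 1: AUG Met / UUC Phe — nonsynonymous.
Codon 2: GUA Val / GUU Val — synonymous.
Codon 3: AUA Ile / AUA Ile — identical.
Codon 4: GGC Gly / GUG Val — nonsynonymous.
Codon 5: AUG Met / AUG Met — identical.
Codon 6: GUC Val / GUC Val — identical.
Codon 7: UUG Leu / UUG Leu — identical.
Synonymous differences: 1.

1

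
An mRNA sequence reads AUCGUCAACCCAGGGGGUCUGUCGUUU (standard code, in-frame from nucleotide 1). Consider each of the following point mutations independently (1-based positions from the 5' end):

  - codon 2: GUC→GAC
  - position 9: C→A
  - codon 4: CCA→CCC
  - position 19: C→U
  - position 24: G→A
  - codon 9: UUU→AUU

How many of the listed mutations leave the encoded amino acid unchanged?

3

Codon 2: GUC (Val) → GAC (Asp) — missense.
Codon 3: AAC (Asn) → AAA (Lys) — missense.
Codon 4: CCA (Pro) → CCC (Pro) — synonymous.
Codon 7: CUG (Leu) → UUG (Leu) — synonymous.
Codon 8: UCG (Ser) → UCA (Ser) — synonymous.
Codon 9: UUU (Phe) → AUU (Ile) — missense.
Synonymous: 3 of 6.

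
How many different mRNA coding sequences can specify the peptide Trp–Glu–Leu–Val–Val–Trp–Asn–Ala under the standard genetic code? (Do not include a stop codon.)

1536

Trp: 1 codon.
Glu: 2 codons.
Leu: 6 codons.
Val: 4 codons.
Val: 4 codons.
Trp: 1 codon.
Asn: 2 codons.
Ala: 4 codons.
1 × 2 × 6 × 4 × 4 × 1 × 2 × 4 = 1536.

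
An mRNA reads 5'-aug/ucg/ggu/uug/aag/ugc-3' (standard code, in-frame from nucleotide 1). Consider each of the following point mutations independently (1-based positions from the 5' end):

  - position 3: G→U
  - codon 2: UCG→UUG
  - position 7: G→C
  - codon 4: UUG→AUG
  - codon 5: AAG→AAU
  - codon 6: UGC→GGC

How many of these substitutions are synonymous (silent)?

Codon 1: AUG (Met) → AUU (Ile) — missense.
Codon 2: UCG (Ser) → UUG (Leu) — missense.
Codon 3: GGU (Gly) → CGU (Arg) — missense.
Codon 4: UUG (Leu) → AUG (Met) — missense.
Codon 5: AAG (Lys) → AAU (Asn) — missense.
Codon 6: UGC (Cys) → GGC (Gly) — missense.
Synonymous: 0 of 6.

0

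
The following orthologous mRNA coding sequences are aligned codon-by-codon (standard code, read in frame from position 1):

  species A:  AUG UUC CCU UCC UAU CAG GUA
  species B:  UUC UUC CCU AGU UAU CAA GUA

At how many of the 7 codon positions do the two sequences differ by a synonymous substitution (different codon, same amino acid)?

2

Codon 1: AUG Met / UUC Phe — nonsynonymous.
Codon 2: UUC Phe / UUC Phe — identical.
Codon 3: CCU Pro / CCU Pro — identical.
Codon 4: UCC Ser / AGU Ser — synonymous.
Codon 5: UAU Tyr / UAU Tyr — identical.
Codon 6: CAG Gln / CAA Gln — synonymous.
Codon 7: GUA Val / GUA Val — identical.
Synonymous differences: 2.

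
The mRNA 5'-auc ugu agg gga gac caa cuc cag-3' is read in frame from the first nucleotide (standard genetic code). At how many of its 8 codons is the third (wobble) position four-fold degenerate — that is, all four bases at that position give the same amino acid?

2

Codon 1 AUC (Ile): third position 3-fold.
Codon 2 UGU (Cys): third position 2-fold.
Codon 3 AGG (Arg): third position 2-fold.
Codon 4 GGA (Gly): third position 4-fold.
Codon 5 GAC (Asp): third position 2-fold.
Codon 6 CAA (Gln): third position 2-fold.
Codon 7 CUC (Leu): third position 4-fold.
Codon 8 CAG (Gln): third position 2-fold.
Four-fold degenerate third positions: 2.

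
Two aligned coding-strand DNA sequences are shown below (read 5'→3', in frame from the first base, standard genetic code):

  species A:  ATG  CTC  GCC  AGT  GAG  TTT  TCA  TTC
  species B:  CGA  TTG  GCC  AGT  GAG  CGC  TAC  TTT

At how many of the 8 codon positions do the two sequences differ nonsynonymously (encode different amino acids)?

Codon 1: ATG Met / CGA Arg — nonsynonymous.
Codon 2: CTC Leu / TTG Leu — synonymous.
Codon 3: GCC Ala / GCC Ala — identical.
Codon 4: AGT Ser / AGT Ser — identical.
Codon 5: GAG Glu / GAG Glu — identical.
Codon 6: TTT Phe / CGC Arg — nonsynonymous.
Codon 7: TCA Ser / TAC Tyr — nonsynonymous.
Codon 8: TTC Phe / TTT Phe — synonymous.
Nonsynonymous differences: 3.

3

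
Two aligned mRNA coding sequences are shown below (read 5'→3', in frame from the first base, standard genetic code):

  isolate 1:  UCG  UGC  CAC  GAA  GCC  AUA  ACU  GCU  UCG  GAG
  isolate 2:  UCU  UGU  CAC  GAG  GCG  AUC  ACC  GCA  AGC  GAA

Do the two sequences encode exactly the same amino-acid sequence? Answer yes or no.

yes

Codon 1: UCG Ser / UCU Ser — synonymous.
Codon 2: UGC Cys / UGU Cys — synonymous.
Codon 3: CAC His / CAC His — identical.
Codon 4: GAA Glu / GAG Glu — synonymous.
Codon 5: GCC Ala / GCG Ala — synonymous.
Codon 6: AUA Ile / AUC Ile — synonymous.
Codon 7: ACU Thr / ACC Thr — synonymous.
Codon 8: GCU Ala / GCA Ala — synonymous.
Codon 9: UCG Ser / AGC Ser — synonymous.
Codon 10: GAG Glu / GAA Glu — synonymous.
Nonsynonymous differences: 0 → same protein.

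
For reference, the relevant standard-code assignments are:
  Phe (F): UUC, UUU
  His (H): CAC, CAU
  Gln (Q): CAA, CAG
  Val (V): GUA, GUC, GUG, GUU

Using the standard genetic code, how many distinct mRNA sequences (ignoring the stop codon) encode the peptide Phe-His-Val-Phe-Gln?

64

Phe: 2 codons.
His: 2 codons.
Val: 4 codons.
Phe: 2 codons.
Gln: 2 codons.
2 × 2 × 4 × 2 × 2 = 64.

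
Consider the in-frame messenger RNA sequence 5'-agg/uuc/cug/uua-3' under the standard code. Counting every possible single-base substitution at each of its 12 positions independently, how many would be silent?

9

Codon 1 (AGG, Arg): 2 synonymous substitutions.
Codon 2 (UUC, Phe): 1 synonymous substitution.
Codon 3 (CUG, Leu): 4 synonymous substitutions.
Codon 4 (UUA, Leu): 2 synonymous substitutions.
Total: 2 + 1 + 4 + 2 = 9.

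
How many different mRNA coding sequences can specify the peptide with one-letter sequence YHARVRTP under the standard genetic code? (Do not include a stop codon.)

Tyr: 2 codons.
His: 2 codons.
Ala: 4 codons.
Arg: 6 codons.
Val: 4 codons.
Arg: 6 codons.
Thr: 4 codons.
Pro: 4 codons.
2 × 2 × 4 × 6 × 4 × 6 × 4 × 4 = 36864.

36864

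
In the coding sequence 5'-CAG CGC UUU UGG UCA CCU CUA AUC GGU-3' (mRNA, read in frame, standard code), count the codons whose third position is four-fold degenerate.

5

Codon 1 CAG (Gln): third position 2-fold.
Codon 2 CGC (Arg): third position 4-fold.
Codon 3 UUU (Phe): third position 2-fold.
Codon 4 UGG (Trp): third position 1-fold.
Codon 5 UCA (Ser): third position 4-fold.
Codon 6 CCU (Pro): third position 4-fold.
Codon 7 CUA (Leu): third position 4-fold.
Codon 8 AUC (Ile): third position 3-fold.
Codon 9 GGU (Gly): third position 4-fold.
Four-fold degenerate third positions: 5.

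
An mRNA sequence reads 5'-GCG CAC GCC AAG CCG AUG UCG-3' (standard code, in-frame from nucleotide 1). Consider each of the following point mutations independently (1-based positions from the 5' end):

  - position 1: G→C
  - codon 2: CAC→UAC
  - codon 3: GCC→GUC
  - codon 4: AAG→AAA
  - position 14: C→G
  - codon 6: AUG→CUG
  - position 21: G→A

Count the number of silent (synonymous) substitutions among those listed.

2

Codon 1: GCG (Ala) → CCG (Pro) — missense.
Codon 2: CAC (His) → UAC (Tyr) — missense.
Codon 3: GCC (Ala) → GUC (Val) — missense.
Codon 4: AAG (Lys) → AAA (Lys) — synonymous.
Codon 5: CCG (Pro) → CGG (Arg) — missense.
Codon 6: AUG (Met) → CUG (Leu) — missense.
Codon 7: UCG (Ser) → UCA (Ser) — synonymous.
Synonymous: 2 of 7.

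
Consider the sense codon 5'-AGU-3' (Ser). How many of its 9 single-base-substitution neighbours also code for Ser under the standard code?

1

Position 1: none → 0 synonymous.
Position 2: none → 0 synonymous.
Position 3: AGC → 1 synonymous.
Total: 0 + 0 + 1 = 1.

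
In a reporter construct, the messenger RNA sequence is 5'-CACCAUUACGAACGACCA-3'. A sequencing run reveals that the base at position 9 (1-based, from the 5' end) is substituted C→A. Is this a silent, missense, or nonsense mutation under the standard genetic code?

nonsense

Position 9 falls in codon 3: UAC → Tyr.
After the substitution the codon is UAA → Stop.
The new codon is a stop codon, so this is a nonsense mutation.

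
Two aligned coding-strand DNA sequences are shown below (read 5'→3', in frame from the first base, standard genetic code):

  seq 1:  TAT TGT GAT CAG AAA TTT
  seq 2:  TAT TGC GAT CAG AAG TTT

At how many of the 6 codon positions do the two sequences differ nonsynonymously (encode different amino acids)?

0

Codon 1: TAT Tyr / TAT Tyr — identical.
Codon 2: TGT Cys / TGC Cys — synonymous.
Codon 3: GAT Asp / GAT Asp — identical.
Codon 4: CAG Gln / CAG Gln — identical.
Codon 5: AAA Lys / AAG Lys — synonymous.
Codon 6: TTT Phe / TTT Phe — identical.
Nonsynonymous differences: 0.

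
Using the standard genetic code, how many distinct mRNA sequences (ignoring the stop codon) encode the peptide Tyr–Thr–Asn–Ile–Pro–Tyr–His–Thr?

Tyr: 2 codons.
Thr: 4 codons.
Asn: 2 codons.
Ile: 3 codons.
Pro: 4 codons.
Tyr: 2 codons.
His: 2 codons.
Thr: 4 codons.
2 × 4 × 2 × 3 × 4 × 2 × 2 × 4 = 3072.

3072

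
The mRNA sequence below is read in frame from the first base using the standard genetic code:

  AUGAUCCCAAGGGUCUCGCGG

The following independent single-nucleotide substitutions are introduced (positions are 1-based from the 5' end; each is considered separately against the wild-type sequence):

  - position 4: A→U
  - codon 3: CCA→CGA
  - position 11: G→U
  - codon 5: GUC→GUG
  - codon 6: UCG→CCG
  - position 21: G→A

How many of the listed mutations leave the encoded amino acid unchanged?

2

Codon 2: AUC (Ile) → UUC (Phe) — missense.
Codon 3: CCA (Pro) → CGA (Arg) — missense.
Codon 4: AGG (Arg) → AUG (Met) — missense.
Codon 5: GUC (Val) → GUG (Val) — synonymous.
Codon 6: UCG (Ser) → CCG (Pro) — missense.
Codon 7: CGG (Arg) → CGA (Arg) — synonymous.
Synonymous: 2 of 6.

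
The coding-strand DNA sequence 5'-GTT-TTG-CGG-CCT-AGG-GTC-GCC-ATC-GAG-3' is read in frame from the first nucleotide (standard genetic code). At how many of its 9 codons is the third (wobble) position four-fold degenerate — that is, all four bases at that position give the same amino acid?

5

Codon 1 GTT (Val): third position 4-fold.
Codon 2 TTG (Leu): third position 2-fold.
Codon 3 CGG (Arg): third position 4-fold.
Codon 4 CCT (Pro): third position 4-fold.
Codon 5 AGG (Arg): third position 2-fold.
Codon 6 GTC (Val): third position 4-fold.
Codon 7 GCC (Ala): third position 4-fold.
Codon 8 ATC (Ile): third position 3-fold.
Codon 9 GAG (Glu): third position 2-fold.
Four-fold degenerate third positions: 5.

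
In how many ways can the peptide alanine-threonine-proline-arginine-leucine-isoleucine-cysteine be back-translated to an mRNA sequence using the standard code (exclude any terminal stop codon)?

Ala: 4 codons.
Thr: 4 codons.
Pro: 4 codons.
Arg: 6 codons.
Leu: 6 codons.
Ile: 3 codons.
Cys: 2 codons.
4 × 4 × 4 × 6 × 6 × 3 × 2 = 13824.

13824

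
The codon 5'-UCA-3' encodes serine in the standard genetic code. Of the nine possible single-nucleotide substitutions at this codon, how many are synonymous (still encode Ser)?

Position 1: none → 0 synonymous.
Position 2: none → 0 synonymous.
Position 3: UCU, UCC, UCG → 3 synonymous.
Total: 0 + 0 + 3 = 3.

3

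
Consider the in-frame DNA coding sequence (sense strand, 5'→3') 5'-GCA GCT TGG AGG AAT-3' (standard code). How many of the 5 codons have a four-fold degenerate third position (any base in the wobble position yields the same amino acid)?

Codon 1 GCA (Ala): third position 4-fold.
Codon 2 GCT (Ala): third position 4-fold.
Codon 3 TGG (Trp): third position 1-fold.
Codon 4 AGG (Arg): third position 2-fold.
Codon 5 AAT (Asn): third position 2-fold.
Four-fold degenerate third positions: 2.

2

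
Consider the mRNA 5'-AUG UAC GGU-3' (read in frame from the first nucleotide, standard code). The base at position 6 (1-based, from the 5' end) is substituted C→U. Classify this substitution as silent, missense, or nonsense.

silent

Position 6 falls in codon 2: UAC → Tyr.
After the substitution the codon is UAU → Tyr.
Both encode Tyr, so the change is synonymous.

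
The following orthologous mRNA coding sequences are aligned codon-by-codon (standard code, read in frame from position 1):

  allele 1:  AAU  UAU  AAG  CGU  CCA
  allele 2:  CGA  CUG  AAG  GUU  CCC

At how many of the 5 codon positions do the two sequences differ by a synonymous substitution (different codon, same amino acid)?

Codon 1: AAU Asn / CGA Arg — nonsynonymous.
Codon 2: UAU Tyr / CUG Leu — nonsynonymous.
Codon 3: AAG Lys / AAG Lys — identical.
Codon 4: CGU Arg / GUU Val — nonsynonymous.
Codon 5: CCA Pro / CCC Pro — synonymous.
Synonymous differences: 1.

1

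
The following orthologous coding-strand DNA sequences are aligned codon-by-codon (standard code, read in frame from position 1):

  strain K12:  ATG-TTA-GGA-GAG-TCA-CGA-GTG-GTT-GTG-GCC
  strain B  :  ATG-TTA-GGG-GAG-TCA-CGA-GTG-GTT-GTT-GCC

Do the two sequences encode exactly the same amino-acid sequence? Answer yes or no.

yes

Codon 1: ATG Met / ATG Met — identical.
Codon 2: TTA Leu / TTA Leu — identical.
Codon 3: GGA Gly / GGG Gly — synonymous.
Codon 4: GAG Glu / GAG Glu — identical.
Codon 5: TCA Ser / TCA Ser — identical.
Codon 6: CGA Arg / CGA Arg — identical.
Codon 7: GTG Val / GTG Val — identical.
Codon 8: GTT Val / GTT Val — identical.
Codon 9: GTG Val / GTT Val — synonymous.
Codon 10: GCC Ala / GCC Ala — identical.
Nonsynonymous differences: 0 → same protein.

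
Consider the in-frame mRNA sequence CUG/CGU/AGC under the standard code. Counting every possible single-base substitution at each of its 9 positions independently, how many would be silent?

8

Codon 1 (CUG, Leu): 4 synonymous substitutions.
Codon 2 (CGU, Arg): 3 synonymous substitutions.
Codon 3 (AGC, Ser): 1 synonymous substitution.
Total: 4 + 3 + 1 = 8.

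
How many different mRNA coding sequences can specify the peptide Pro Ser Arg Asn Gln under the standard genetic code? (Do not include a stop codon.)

576

Pro: 4 codons.
Ser: 6 codons.
Arg: 6 codons.
Asn: 2 codons.
Gln: 2 codons.
4 × 6 × 6 × 2 × 2 = 576.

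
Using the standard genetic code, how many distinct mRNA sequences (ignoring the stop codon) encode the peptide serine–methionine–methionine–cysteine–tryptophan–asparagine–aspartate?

48

Ser: 6 codons.
Met: 1 codon.
Met: 1 codon.
Cys: 2 codons.
Trp: 1 codon.
Asn: 2 codons.
Asp: 2 codons.
6 × 1 × 1 × 2 × 1 × 2 × 2 = 48.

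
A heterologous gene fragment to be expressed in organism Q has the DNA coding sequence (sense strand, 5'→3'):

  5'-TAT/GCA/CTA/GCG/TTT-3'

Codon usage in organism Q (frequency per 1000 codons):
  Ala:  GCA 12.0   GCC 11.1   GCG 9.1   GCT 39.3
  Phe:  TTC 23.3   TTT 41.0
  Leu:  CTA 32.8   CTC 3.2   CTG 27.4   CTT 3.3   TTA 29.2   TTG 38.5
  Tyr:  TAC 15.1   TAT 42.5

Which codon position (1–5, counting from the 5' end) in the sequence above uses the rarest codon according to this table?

4

Codon 1 TAT (Tyr): 42.5 per 1000.
Codon 2 GCA (Ala): 12.0 per 1000.
Codon 3 CTA (Leu): 32.8 per 1000.
Codon 4 GCG (Ala): 9.1 per 1000.
Codon 5 TTT (Phe): 41.0 per 1000.
Lowest frequency is 9.1 at codon 4.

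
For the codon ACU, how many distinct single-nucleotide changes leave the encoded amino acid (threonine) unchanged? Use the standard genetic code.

3

Position 1: none → 0 synonymous.
Position 2: none → 0 synonymous.
Position 3: ACC, ACA, ACG → 3 synonymous.
Total: 0 + 0 + 3 = 3.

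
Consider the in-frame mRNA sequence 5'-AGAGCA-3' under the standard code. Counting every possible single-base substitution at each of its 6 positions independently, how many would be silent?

5

Codon 1 (AGA, Arg): 2 synonymous substitutions.
Codon 2 (GCA, Ala): 3 synonymous substitutions.
Total: 2 + 3 = 5.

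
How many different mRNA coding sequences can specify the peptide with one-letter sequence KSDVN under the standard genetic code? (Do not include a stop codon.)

192

Lys: 2 codons.
Ser: 6 codons.
Asp: 2 codons.
Val: 4 codons.
Asn: 2 codons.
2 × 6 × 2 × 4 × 2 = 192.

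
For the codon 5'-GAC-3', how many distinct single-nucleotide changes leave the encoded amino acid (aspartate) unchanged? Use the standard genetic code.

1

Position 1: none → 0 synonymous.
Position 2: none → 0 synonymous.
Position 3: GAU → 1 synonymous.
Total: 0 + 0 + 1 = 1.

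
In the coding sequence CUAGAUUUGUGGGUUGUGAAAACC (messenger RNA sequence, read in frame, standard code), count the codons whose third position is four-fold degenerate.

4

Codon 1 CUA (Leu): third position 4-fold.
Codon 2 GAU (Asp): third position 2-fold.
Codon 3 UUG (Leu): third position 2-fold.
Codon 4 UGG (Trp): third position 1-fold.
Codon 5 GUU (Val): third position 4-fold.
Codon 6 GUG (Val): third position 4-fold.
Codon 7 AAA (Lys): third position 2-fold.
Codon 8 ACC (Thr): third position 4-fold.
Four-fold degenerate third positions: 4.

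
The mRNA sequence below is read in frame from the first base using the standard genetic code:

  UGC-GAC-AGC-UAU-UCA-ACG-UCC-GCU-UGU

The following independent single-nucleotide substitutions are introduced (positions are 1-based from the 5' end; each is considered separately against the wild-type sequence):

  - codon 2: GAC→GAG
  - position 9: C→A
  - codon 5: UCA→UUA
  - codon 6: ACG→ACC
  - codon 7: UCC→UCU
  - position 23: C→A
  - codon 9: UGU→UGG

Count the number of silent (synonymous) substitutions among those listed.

2

Codon 2: GAC (Asp) → GAG (Glu) — missense.
Codon 3: AGC (Ser) → AGA (Arg) — missense.
Codon 5: UCA (Ser) → UUA (Leu) — missense.
Codon 6: ACG (Thr) → ACC (Thr) — synonymous.
Codon 7: UCC (Ser) → UCU (Ser) — synonymous.
Codon 8: GCU (Ala) → GAU (Asp) — missense.
Codon 9: UGU (Cys) → UGG (Trp) — missense.
Synonymous: 2 of 7.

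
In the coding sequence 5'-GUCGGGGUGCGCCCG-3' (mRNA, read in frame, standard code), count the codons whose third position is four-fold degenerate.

Codon 1 GUC (Val): third position 4-fold.
Codon 2 GGG (Gly): third position 4-fold.
Codon 3 GUG (Val): third position 4-fold.
Codon 4 CGC (Arg): third position 4-fold.
Codon 5 CCG (Pro): third position 4-fold.
Four-fold degenerate third positions: 5.

5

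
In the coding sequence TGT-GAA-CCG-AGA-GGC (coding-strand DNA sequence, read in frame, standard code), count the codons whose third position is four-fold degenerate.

2

Codon 1 TGT (Cys): third position 2-fold.
Codon 2 GAA (Glu): third position 2-fold.
Codon 3 CCG (Pro): third position 4-fold.
Codon 4 AGA (Arg): third position 2-fold.
Codon 5 GGC (Gly): third position 4-fold.
Four-fold degenerate third positions: 2.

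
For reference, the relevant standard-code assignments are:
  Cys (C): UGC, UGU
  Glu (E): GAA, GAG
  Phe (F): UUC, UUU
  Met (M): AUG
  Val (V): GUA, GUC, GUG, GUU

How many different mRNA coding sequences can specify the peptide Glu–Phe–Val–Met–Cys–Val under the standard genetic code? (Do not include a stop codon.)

Glu: 2 codons.
Phe: 2 codons.
Val: 4 codons.
Met: 1 codon.
Cys: 2 codons.
Val: 4 codons.
2 × 2 × 4 × 1 × 2 × 4 = 128.

128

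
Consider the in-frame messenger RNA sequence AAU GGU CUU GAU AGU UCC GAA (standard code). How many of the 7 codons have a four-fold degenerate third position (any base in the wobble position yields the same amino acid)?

Codon 1 AAU (Asn): third position 2-fold.
Codon 2 GGU (Gly): third position 4-fold.
Codon 3 CUU (Leu): third position 4-fold.
Codon 4 GAU (Asp): third position 2-fold.
Codon 5 AGU (Ser): third position 2-fold.
Codon 6 UCC (Ser): third position 4-fold.
Codon 7 GAA (Glu): third position 2-fold.
Four-fold degenerate third positions: 3.

3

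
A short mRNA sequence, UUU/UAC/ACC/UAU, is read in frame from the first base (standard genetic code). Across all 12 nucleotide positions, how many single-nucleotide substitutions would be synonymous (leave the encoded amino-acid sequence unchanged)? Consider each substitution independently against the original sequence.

6

Codon 1 (UUU, Phe): 1 synonymous substitution.
Codon 2 (UAC, Tyr): 1 synonymous substitution.
Codon 3 (ACC, Thr): 3 synonymous substitutions.
Codon 4 (UAU, Tyr): 1 synonymous substitution.
Total: 1 + 1 + 3 + 1 = 6.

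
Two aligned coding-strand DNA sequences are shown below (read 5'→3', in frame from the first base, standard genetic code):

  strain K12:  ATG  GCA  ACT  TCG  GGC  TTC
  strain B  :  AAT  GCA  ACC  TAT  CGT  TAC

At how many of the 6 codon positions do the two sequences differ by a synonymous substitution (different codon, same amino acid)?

Codon 1: ATG Met / AAT Asn — nonsynonymous.
Codon 2: GCA Ala / GCA Ala — identical.
Codon 3: ACT Thr / ACC Thr — synonymous.
Codon 4: TCG Ser / TAT Tyr — nonsynonymous.
Codon 5: GGC Gly / CGT Arg — nonsynonymous.
Codon 6: TTC Phe / TAC Tyr — nonsynonymous.
Synonymous differences: 1.

1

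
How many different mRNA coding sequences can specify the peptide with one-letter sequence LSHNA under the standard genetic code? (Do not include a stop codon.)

Leu: 6 codons.
Ser: 6 codons.
His: 2 codons.
Asn: 2 codons.
Ala: 4 codons.
6 × 6 × 2 × 2 × 4 = 576.

576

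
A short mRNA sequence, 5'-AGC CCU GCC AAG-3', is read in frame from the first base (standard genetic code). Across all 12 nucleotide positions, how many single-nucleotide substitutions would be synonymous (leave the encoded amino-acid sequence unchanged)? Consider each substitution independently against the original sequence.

8

Codon 1 (AGC, Ser): 1 synonymous substitution.
Codon 2 (CCU, Pro): 3 synonymous substitutions.
Codon 3 (GCC, Ala): 3 synonymous substitutions.
Codon 4 (AAG, Lys): 1 synonymous substitution.
Total: 1 + 3 + 3 + 1 = 8.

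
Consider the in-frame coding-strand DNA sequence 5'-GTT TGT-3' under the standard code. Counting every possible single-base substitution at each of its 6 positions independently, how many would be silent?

Codon 1 (GTT, Val): 3 synonymous substitutions.
Codon 2 (TGT, Cys): 1 synonymous substitution.
Total: 3 + 1 = 4.

4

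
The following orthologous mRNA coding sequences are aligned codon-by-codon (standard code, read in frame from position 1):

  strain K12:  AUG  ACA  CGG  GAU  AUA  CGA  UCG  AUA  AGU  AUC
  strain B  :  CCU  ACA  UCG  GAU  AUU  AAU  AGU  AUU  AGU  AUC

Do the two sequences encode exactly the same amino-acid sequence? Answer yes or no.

Codon 1: AUG Met / CCU Pro — nonsynonymous.
Codon 2: ACA Thr / ACA Thr — identical.
Codon 3: CGG Arg / UCG Ser — nonsynonymous.
Codon 4: GAU Asp / GAU Asp — identical.
Codon 5: AUA Ile / AUU Ile — synonymous.
Codon 6: CGA Arg / AAU Asn — nonsynonymous.
Codon 7: UCG Ser / AGU Ser — synonymous.
Codon 8: AUA Ile / AUU Ile — synonymous.
Codon 9: AGU Ser / AGU Ser — identical.
Codon 10: AUC Ile / AUC Ile — identical.
Nonsynonymous differences: 3 → different protein.

no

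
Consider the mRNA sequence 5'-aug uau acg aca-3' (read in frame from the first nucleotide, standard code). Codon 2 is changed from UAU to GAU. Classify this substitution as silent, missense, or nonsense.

missense

Position 4 falls in codon 2: UAU → Tyr.
After the substitution the codon is GAU → Asp.
Tyr ≠ Asp, so this is a missense mutation.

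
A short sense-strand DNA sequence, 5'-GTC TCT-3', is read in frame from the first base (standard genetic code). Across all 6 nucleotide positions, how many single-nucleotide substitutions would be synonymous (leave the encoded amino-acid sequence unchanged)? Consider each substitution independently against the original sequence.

Codon 1 (GTC, Val): 3 synonymous substitutions.
Codon 2 (TCT, Ser): 3 synonymous substitutions.
Total: 3 + 3 = 6.

6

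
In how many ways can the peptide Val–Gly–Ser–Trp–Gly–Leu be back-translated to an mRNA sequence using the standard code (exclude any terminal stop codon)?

Val: 4 codons.
Gly: 4 codons.
Ser: 6 codons.
Trp: 1 codon.
Gly: 4 codons.
Leu: 6 codons.
4 × 4 × 6 × 1 × 4 × 6 = 2304.

2304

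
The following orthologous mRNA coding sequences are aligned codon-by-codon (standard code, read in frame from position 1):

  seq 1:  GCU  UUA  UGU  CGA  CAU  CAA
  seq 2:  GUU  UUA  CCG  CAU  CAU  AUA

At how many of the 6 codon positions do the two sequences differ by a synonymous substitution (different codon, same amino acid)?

0

Codon 1: GCU Ala / GUU Val — nonsynonymous.
Codon 2: UUA Leu / UUA Leu — identical.
Codon 3: UGU Cys / CCG Pro — nonsynonymous.
Codon 4: CGA Arg / CAU His — nonsynonymous.
Codon 5: CAU His / CAU His — identical.
Codon 6: CAA Gln / AUA Ile — nonsynonymous.
Synonymous differences: 0.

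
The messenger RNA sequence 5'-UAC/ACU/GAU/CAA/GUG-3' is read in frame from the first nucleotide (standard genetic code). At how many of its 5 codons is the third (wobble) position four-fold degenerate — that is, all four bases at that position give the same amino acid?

Codon 1 UAC (Tyr): third position 2-fold.
Codon 2 ACU (Thr): third position 4-fold.
Codon 3 GAU (Asp): third position 2-fold.
Codon 4 CAA (Gln): third position 2-fold.
Codon 5 GUG (Val): third position 4-fold.
Four-fold degenerate third positions: 2.

2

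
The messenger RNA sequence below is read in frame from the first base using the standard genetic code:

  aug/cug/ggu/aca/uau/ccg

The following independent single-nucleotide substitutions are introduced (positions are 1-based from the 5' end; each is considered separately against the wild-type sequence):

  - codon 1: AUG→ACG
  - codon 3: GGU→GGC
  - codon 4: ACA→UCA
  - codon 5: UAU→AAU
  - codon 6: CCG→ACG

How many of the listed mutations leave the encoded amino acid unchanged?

1

Codon 1: AUG (Met) → ACG (Thr) — missense.
Codon 3: GGU (Gly) → GGC (Gly) — synonymous.
Codon 4: ACA (Thr) → UCA (Ser) — missense.
Codon 5: UAU (Tyr) → AAU (Asn) — missense.
Codon 6: CCG (Pro) → ACG (Thr) — missense.
Synonymous: 1 of 5.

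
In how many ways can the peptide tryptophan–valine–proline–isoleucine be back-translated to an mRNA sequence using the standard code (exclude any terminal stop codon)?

48

Trp: 1 codon.
Val: 4 codons.
Pro: 4 codons.
Ile: 3 codons.
1 × 4 × 4 × 3 = 48.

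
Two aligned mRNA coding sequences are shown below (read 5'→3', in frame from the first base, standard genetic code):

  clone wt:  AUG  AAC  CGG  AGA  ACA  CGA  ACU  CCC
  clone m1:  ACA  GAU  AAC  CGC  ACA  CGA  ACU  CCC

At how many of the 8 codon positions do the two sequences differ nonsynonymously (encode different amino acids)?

3

Codon 1: AUG Met / ACA Thr — nonsynonymous.
Codon 2: AAC Asn / GAU Asp — nonsynonymous.
Codon 3: CGG Arg / AAC Asn — nonsynonymous.
Codon 4: AGA Arg / CGC Arg — synonymous.
Codon 5: ACA Thr / ACA Thr — identical.
Codon 6: CGA Arg / CGA Arg — identical.
Codon 7: ACU Thr / ACU Thr — identical.
Codon 8: CCC Pro / CCC Pro — identical.
Nonsynonymous differences: 3.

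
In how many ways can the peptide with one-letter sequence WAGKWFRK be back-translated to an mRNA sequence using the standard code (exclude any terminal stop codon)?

768

Trp: 1 codon.
Ala: 4 codons.
Gly: 4 codons.
Lys: 2 codons.
Trp: 1 codon.
Phe: 2 codons.
Arg: 6 codons.
Lys: 2 codons.
1 × 4 × 4 × 2 × 1 × 2 × 6 × 2 = 768.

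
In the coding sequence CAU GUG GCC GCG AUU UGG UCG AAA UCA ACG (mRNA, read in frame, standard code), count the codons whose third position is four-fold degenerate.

Codon 1 CAU (His): third position 2-fold.
Codon 2 GUG (Val): third position 4-fold.
Codon 3 GCC (Ala): third position 4-fold.
Codon 4 GCG (Ala): third position 4-fold.
Codon 5 AUU (Ile): third position 3-fold.
Codon 6 UGG (Trp): third position 1-fold.
Codon 7 UCG (Ser): third position 4-fold.
Codon 8 AAA (Lys): third position 2-fold.
Codon 9 UCA (Ser): third position 4-fold.
Codon 10 ACG (Thr): third position 4-fold.
Four-fold degenerate third positions: 6.

6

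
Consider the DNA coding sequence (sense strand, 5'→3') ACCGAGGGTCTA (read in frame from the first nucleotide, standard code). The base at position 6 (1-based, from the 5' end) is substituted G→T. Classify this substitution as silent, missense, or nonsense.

Position 6 falls in codon 2: GAG → Glu.
After the substitution the codon is GAT → Asp.
Glu ≠ Asp, so this is a missense mutation.

missense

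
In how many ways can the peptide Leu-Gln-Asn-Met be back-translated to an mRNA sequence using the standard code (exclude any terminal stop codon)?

Leu: 6 codons.
Gln: 2 codons.
Asn: 2 codons.
Met: 1 codon.
6 × 2 × 2 × 1 = 24.

24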